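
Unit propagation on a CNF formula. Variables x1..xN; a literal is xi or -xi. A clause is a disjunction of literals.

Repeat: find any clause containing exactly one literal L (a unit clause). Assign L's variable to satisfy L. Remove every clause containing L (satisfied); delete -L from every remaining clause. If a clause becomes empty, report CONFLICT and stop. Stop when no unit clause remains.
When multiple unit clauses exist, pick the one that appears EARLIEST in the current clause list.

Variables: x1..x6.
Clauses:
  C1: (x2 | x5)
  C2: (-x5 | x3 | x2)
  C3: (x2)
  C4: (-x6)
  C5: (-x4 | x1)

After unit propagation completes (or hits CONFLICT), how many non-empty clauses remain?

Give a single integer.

unit clause [2] forces x2=T; simplify:
  satisfied 3 clause(s); 2 remain; assigned so far: [2]
unit clause [-6] forces x6=F; simplify:
  satisfied 1 clause(s); 1 remain; assigned so far: [2, 6]

Answer: 1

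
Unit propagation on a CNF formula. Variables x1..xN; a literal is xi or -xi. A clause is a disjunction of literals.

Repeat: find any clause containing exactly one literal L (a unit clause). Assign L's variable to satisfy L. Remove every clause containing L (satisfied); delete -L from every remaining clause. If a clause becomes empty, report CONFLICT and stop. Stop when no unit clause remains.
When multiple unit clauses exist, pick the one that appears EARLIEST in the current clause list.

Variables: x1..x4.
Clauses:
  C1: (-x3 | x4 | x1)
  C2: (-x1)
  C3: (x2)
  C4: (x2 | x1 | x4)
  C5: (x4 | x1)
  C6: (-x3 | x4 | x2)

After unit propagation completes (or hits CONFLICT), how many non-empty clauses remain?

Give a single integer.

Answer: 0

Derivation:
unit clause [-1] forces x1=F; simplify:
  drop 1 from [-3, 4, 1] -> [-3, 4]
  drop 1 from [2, 1, 4] -> [2, 4]
  drop 1 from [4, 1] -> [4]
  satisfied 1 clause(s); 5 remain; assigned so far: [1]
unit clause [2] forces x2=T; simplify:
  satisfied 3 clause(s); 2 remain; assigned so far: [1, 2]
unit clause [4] forces x4=T; simplify:
  satisfied 2 clause(s); 0 remain; assigned so far: [1, 2, 4]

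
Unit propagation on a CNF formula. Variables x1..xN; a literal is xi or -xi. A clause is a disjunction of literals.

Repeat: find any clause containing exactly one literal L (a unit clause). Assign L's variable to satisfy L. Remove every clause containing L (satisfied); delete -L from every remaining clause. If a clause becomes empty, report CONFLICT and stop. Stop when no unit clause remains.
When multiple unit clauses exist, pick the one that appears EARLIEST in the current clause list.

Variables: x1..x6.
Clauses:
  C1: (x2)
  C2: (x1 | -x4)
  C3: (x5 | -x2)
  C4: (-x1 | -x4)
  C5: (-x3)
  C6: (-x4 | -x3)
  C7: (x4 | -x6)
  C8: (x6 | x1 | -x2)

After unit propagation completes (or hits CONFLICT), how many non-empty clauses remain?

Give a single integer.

Answer: 4

Derivation:
unit clause [2] forces x2=T; simplify:
  drop -2 from [5, -2] -> [5]
  drop -2 from [6, 1, -2] -> [6, 1]
  satisfied 1 clause(s); 7 remain; assigned so far: [2]
unit clause [5] forces x5=T; simplify:
  satisfied 1 clause(s); 6 remain; assigned so far: [2, 5]
unit clause [-3] forces x3=F; simplify:
  satisfied 2 clause(s); 4 remain; assigned so far: [2, 3, 5]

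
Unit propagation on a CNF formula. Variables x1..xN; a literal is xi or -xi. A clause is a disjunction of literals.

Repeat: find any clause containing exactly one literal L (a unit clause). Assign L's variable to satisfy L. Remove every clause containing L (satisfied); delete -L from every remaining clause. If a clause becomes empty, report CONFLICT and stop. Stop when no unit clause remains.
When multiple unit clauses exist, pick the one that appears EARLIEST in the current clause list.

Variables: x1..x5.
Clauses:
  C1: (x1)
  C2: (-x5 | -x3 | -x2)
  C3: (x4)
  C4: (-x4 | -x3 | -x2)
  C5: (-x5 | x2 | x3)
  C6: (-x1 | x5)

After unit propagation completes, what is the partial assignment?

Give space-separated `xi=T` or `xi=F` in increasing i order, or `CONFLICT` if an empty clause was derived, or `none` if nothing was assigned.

unit clause [1] forces x1=T; simplify:
  drop -1 from [-1, 5] -> [5]
  satisfied 1 clause(s); 5 remain; assigned so far: [1]
unit clause [4] forces x4=T; simplify:
  drop -4 from [-4, -3, -2] -> [-3, -2]
  satisfied 1 clause(s); 4 remain; assigned so far: [1, 4]
unit clause [5] forces x5=T; simplify:
  drop -5 from [-5, -3, -2] -> [-3, -2]
  drop -5 from [-5, 2, 3] -> [2, 3]
  satisfied 1 clause(s); 3 remain; assigned so far: [1, 4, 5]

Answer: x1=T x4=T x5=T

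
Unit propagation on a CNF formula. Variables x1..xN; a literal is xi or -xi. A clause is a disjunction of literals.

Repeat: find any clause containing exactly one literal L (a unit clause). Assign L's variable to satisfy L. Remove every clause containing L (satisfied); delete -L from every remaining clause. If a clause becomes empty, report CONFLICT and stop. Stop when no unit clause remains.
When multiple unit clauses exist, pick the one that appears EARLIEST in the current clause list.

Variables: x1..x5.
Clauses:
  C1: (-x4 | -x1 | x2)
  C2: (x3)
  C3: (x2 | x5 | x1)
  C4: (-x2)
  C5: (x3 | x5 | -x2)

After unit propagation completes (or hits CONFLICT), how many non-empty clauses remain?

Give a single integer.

unit clause [3] forces x3=T; simplify:
  satisfied 2 clause(s); 3 remain; assigned so far: [3]
unit clause [-2] forces x2=F; simplify:
  drop 2 from [-4, -1, 2] -> [-4, -1]
  drop 2 from [2, 5, 1] -> [5, 1]
  satisfied 1 clause(s); 2 remain; assigned so far: [2, 3]

Answer: 2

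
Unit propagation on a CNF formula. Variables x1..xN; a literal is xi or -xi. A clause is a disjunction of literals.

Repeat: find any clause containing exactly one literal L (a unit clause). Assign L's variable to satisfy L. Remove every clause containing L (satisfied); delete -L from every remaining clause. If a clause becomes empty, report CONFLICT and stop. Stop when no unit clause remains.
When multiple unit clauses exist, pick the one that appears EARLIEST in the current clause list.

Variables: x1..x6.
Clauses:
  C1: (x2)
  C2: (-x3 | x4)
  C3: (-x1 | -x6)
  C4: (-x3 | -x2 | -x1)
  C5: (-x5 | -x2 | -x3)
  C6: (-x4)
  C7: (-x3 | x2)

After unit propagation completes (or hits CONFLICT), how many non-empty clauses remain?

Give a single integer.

Answer: 1

Derivation:
unit clause [2] forces x2=T; simplify:
  drop -2 from [-3, -2, -1] -> [-3, -1]
  drop -2 from [-5, -2, -3] -> [-5, -3]
  satisfied 2 clause(s); 5 remain; assigned so far: [2]
unit clause [-4] forces x4=F; simplify:
  drop 4 from [-3, 4] -> [-3]
  satisfied 1 clause(s); 4 remain; assigned so far: [2, 4]
unit clause [-3] forces x3=F; simplify:
  satisfied 3 clause(s); 1 remain; assigned so far: [2, 3, 4]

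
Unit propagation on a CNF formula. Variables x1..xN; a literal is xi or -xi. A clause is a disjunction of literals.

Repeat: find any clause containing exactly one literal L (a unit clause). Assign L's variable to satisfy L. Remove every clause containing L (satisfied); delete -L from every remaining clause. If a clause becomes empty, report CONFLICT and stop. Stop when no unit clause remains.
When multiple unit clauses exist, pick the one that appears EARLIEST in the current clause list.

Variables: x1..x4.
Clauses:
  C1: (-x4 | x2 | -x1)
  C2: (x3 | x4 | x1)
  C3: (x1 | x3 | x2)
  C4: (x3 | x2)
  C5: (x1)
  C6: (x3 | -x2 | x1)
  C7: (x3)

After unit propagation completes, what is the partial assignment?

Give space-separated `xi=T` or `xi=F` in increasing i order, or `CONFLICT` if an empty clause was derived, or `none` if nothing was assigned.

unit clause [1] forces x1=T; simplify:
  drop -1 from [-4, 2, -1] -> [-4, 2]
  satisfied 4 clause(s); 3 remain; assigned so far: [1]
unit clause [3] forces x3=T; simplify:
  satisfied 2 clause(s); 1 remain; assigned so far: [1, 3]

Answer: x1=T x3=T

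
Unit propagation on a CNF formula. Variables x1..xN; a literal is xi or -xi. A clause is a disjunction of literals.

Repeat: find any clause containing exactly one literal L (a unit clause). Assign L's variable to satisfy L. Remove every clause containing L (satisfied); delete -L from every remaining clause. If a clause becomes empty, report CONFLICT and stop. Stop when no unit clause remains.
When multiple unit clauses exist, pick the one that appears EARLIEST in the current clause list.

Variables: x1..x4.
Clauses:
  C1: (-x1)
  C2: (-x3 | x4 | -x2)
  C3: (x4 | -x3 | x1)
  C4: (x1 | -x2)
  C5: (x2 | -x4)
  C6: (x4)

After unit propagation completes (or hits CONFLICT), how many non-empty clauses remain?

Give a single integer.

Answer: 1

Derivation:
unit clause [-1] forces x1=F; simplify:
  drop 1 from [4, -3, 1] -> [4, -3]
  drop 1 from [1, -2] -> [-2]
  satisfied 1 clause(s); 5 remain; assigned so far: [1]
unit clause [-2] forces x2=F; simplify:
  drop 2 from [2, -4] -> [-4]
  satisfied 2 clause(s); 3 remain; assigned so far: [1, 2]
unit clause [-4] forces x4=F; simplify:
  drop 4 from [4, -3] -> [-3]
  drop 4 from [4] -> [] (empty!)
  satisfied 1 clause(s); 2 remain; assigned so far: [1, 2, 4]
CONFLICT (empty clause)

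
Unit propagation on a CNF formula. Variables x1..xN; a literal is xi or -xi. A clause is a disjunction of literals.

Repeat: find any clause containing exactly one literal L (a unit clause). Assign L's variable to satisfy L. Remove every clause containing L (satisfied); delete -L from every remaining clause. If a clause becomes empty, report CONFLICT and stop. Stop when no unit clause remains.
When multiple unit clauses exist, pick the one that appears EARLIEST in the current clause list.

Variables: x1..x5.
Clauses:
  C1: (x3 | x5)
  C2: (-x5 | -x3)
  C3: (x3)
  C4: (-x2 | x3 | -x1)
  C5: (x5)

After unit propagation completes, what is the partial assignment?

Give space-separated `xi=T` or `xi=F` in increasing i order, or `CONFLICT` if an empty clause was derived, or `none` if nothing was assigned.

Answer: CONFLICT

Derivation:
unit clause [3] forces x3=T; simplify:
  drop -3 from [-5, -3] -> [-5]
  satisfied 3 clause(s); 2 remain; assigned so far: [3]
unit clause [-5] forces x5=F; simplify:
  drop 5 from [5] -> [] (empty!)
  satisfied 1 clause(s); 1 remain; assigned so far: [3, 5]
CONFLICT (empty clause)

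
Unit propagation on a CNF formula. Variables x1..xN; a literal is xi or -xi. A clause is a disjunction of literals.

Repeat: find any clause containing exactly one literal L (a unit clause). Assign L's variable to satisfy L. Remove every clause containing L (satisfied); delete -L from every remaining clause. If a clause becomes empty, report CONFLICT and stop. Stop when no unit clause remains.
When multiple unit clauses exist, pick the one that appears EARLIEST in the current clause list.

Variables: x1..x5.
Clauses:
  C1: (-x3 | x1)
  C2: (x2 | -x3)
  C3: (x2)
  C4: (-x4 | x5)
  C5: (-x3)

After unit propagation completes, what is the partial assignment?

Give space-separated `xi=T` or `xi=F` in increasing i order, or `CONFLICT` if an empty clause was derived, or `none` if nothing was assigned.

Answer: x2=T x3=F

Derivation:
unit clause [2] forces x2=T; simplify:
  satisfied 2 clause(s); 3 remain; assigned so far: [2]
unit clause [-3] forces x3=F; simplify:
  satisfied 2 clause(s); 1 remain; assigned so far: [2, 3]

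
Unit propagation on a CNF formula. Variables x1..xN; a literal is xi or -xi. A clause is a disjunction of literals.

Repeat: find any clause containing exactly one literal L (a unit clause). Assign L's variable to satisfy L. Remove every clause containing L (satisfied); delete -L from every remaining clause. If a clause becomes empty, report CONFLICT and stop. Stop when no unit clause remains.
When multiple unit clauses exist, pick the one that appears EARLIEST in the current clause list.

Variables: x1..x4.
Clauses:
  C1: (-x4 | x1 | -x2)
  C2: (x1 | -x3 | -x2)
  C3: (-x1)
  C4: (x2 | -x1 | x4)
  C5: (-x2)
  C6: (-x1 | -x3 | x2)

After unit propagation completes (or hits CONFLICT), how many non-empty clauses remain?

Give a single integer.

unit clause [-1] forces x1=F; simplify:
  drop 1 from [-4, 1, -2] -> [-4, -2]
  drop 1 from [1, -3, -2] -> [-3, -2]
  satisfied 3 clause(s); 3 remain; assigned so far: [1]
unit clause [-2] forces x2=F; simplify:
  satisfied 3 clause(s); 0 remain; assigned so far: [1, 2]

Answer: 0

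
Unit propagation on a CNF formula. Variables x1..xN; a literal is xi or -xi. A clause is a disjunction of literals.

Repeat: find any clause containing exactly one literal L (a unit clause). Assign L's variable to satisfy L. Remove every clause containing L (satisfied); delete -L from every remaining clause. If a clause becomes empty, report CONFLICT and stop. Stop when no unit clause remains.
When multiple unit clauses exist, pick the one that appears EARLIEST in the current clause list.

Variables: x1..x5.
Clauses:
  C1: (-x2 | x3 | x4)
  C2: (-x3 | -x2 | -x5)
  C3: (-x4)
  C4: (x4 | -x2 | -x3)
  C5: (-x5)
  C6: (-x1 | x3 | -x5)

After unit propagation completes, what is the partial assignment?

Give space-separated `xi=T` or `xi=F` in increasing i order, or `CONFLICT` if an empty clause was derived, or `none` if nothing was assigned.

Answer: x4=F x5=F

Derivation:
unit clause [-4] forces x4=F; simplify:
  drop 4 from [-2, 3, 4] -> [-2, 3]
  drop 4 from [4, -2, -3] -> [-2, -3]
  satisfied 1 clause(s); 5 remain; assigned so far: [4]
unit clause [-5] forces x5=F; simplify:
  satisfied 3 clause(s); 2 remain; assigned so far: [4, 5]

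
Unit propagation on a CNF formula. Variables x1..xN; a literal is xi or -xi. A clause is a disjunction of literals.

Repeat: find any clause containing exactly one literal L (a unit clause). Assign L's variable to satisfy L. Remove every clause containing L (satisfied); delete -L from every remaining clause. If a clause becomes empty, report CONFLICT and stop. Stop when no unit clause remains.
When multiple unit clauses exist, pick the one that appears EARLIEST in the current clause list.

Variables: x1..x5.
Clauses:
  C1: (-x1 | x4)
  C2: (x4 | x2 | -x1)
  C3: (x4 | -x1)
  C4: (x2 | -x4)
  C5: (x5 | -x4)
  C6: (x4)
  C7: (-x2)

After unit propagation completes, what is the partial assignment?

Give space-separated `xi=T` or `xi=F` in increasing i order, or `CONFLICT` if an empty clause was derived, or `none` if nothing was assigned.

Answer: CONFLICT

Derivation:
unit clause [4] forces x4=T; simplify:
  drop -4 from [2, -4] -> [2]
  drop -4 from [5, -4] -> [5]
  satisfied 4 clause(s); 3 remain; assigned so far: [4]
unit clause [2] forces x2=T; simplify:
  drop -2 from [-2] -> [] (empty!)
  satisfied 1 clause(s); 2 remain; assigned so far: [2, 4]
CONFLICT (empty clause)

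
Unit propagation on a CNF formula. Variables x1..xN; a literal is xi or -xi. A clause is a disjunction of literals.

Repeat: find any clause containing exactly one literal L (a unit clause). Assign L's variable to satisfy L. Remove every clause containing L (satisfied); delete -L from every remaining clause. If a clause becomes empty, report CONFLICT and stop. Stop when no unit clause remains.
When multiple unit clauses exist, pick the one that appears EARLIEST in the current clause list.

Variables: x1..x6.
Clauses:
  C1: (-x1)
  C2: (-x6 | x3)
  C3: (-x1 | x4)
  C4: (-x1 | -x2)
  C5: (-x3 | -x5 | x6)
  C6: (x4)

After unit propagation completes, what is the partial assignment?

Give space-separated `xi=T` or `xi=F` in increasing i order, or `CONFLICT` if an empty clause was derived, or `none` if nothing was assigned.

unit clause [-1] forces x1=F; simplify:
  satisfied 3 clause(s); 3 remain; assigned so far: [1]
unit clause [4] forces x4=T; simplify:
  satisfied 1 clause(s); 2 remain; assigned so far: [1, 4]

Answer: x1=F x4=T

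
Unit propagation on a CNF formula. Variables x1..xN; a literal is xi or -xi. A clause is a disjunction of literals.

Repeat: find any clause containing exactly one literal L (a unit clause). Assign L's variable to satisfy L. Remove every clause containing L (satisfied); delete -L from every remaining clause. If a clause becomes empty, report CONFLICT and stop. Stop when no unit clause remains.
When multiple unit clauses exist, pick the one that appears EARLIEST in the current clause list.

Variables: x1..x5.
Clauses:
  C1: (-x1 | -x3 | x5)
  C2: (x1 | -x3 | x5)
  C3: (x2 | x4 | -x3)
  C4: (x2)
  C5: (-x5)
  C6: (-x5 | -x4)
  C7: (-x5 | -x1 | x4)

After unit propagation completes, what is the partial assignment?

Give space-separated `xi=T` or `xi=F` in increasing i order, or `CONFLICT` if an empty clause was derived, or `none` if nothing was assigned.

Answer: x2=T x5=F

Derivation:
unit clause [2] forces x2=T; simplify:
  satisfied 2 clause(s); 5 remain; assigned so far: [2]
unit clause [-5] forces x5=F; simplify:
  drop 5 from [-1, -3, 5] -> [-1, -3]
  drop 5 from [1, -3, 5] -> [1, -3]
  satisfied 3 clause(s); 2 remain; assigned so far: [2, 5]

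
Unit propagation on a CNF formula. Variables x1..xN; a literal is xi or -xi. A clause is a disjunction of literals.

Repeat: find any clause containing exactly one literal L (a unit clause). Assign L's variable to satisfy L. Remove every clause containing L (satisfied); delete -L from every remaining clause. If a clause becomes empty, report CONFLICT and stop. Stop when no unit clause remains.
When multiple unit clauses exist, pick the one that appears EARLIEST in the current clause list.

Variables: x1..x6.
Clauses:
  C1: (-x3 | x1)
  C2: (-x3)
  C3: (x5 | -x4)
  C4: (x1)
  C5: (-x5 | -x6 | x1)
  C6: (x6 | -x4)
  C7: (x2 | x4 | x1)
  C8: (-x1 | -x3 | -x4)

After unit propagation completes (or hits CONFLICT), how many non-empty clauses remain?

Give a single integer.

Answer: 2

Derivation:
unit clause [-3] forces x3=F; simplify:
  satisfied 3 clause(s); 5 remain; assigned so far: [3]
unit clause [1] forces x1=T; simplify:
  satisfied 3 clause(s); 2 remain; assigned so far: [1, 3]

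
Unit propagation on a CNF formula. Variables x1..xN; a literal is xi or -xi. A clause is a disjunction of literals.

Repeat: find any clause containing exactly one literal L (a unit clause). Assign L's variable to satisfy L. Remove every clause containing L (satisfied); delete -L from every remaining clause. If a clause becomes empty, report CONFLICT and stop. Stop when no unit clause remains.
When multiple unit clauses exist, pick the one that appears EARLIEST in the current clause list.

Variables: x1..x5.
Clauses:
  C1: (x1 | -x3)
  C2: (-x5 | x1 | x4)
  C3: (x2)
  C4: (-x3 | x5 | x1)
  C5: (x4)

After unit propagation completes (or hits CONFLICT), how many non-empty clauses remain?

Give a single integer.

Answer: 2

Derivation:
unit clause [2] forces x2=T; simplify:
  satisfied 1 clause(s); 4 remain; assigned so far: [2]
unit clause [4] forces x4=T; simplify:
  satisfied 2 clause(s); 2 remain; assigned so far: [2, 4]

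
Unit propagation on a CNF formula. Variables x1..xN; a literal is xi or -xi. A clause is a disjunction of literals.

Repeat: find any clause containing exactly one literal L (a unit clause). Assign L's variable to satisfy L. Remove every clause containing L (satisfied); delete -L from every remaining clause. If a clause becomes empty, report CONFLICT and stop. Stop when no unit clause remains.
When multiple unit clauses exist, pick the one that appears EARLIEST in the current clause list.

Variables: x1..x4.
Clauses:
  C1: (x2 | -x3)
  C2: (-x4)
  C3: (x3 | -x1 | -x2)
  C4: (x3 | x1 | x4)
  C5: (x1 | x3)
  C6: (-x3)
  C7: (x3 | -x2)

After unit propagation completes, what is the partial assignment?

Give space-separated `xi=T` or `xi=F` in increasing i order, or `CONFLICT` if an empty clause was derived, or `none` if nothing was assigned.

unit clause [-4] forces x4=F; simplify:
  drop 4 from [3, 1, 4] -> [3, 1]
  satisfied 1 clause(s); 6 remain; assigned so far: [4]
unit clause [-3] forces x3=F; simplify:
  drop 3 from [3, -1, -2] -> [-1, -2]
  drop 3 from [3, 1] -> [1]
  drop 3 from [1, 3] -> [1]
  drop 3 from [3, -2] -> [-2]
  satisfied 2 clause(s); 4 remain; assigned so far: [3, 4]
unit clause [1] forces x1=T; simplify:
  drop -1 from [-1, -2] -> [-2]
  satisfied 2 clause(s); 2 remain; assigned so far: [1, 3, 4]
unit clause [-2] forces x2=F; simplify:
  satisfied 2 clause(s); 0 remain; assigned so far: [1, 2, 3, 4]

Answer: x1=T x2=F x3=F x4=F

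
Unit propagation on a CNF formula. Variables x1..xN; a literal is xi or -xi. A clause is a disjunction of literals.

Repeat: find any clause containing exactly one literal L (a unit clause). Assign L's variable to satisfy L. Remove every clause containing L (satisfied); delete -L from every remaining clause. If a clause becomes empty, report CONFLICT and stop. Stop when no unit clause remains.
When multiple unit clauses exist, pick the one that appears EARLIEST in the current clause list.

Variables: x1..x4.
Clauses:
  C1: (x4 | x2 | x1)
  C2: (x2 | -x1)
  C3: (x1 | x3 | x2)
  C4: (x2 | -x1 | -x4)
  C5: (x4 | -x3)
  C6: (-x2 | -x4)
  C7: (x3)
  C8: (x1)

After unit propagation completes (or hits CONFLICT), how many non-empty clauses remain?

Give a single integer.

unit clause [3] forces x3=T; simplify:
  drop -3 from [4, -3] -> [4]
  satisfied 2 clause(s); 6 remain; assigned so far: [3]
unit clause [4] forces x4=T; simplify:
  drop -4 from [2, -1, -4] -> [2, -1]
  drop -4 from [-2, -4] -> [-2]
  satisfied 2 clause(s); 4 remain; assigned so far: [3, 4]
unit clause [-2] forces x2=F; simplify:
  drop 2 from [2, -1] -> [-1]
  drop 2 from [2, -1] -> [-1]
  satisfied 1 clause(s); 3 remain; assigned so far: [2, 3, 4]
unit clause [-1] forces x1=F; simplify:
  drop 1 from [1] -> [] (empty!)
  satisfied 2 clause(s); 1 remain; assigned so far: [1, 2, 3, 4]
CONFLICT (empty clause)

Answer: 0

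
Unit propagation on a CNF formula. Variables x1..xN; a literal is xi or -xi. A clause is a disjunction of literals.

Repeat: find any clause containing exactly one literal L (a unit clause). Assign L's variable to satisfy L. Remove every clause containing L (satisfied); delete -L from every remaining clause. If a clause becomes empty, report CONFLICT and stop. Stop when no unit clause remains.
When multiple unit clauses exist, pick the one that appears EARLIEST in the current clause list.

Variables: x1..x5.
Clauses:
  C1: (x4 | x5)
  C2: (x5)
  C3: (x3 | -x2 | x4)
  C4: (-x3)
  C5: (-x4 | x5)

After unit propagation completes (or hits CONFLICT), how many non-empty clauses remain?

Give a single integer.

Answer: 1

Derivation:
unit clause [5] forces x5=T; simplify:
  satisfied 3 clause(s); 2 remain; assigned so far: [5]
unit clause [-3] forces x3=F; simplify:
  drop 3 from [3, -2, 4] -> [-2, 4]
  satisfied 1 clause(s); 1 remain; assigned so far: [3, 5]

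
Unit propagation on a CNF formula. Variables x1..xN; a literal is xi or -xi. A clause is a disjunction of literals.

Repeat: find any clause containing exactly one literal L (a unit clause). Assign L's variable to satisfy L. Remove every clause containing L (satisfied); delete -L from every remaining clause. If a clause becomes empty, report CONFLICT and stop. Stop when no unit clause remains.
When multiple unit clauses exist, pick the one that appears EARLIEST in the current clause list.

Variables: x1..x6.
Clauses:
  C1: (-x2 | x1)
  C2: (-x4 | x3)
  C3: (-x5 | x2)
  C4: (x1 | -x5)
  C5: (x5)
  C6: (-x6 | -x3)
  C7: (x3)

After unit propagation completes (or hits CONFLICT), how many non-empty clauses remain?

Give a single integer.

Answer: 0

Derivation:
unit clause [5] forces x5=T; simplify:
  drop -5 from [-5, 2] -> [2]
  drop -5 from [1, -5] -> [1]
  satisfied 1 clause(s); 6 remain; assigned so far: [5]
unit clause [2] forces x2=T; simplify:
  drop -2 from [-2, 1] -> [1]
  satisfied 1 clause(s); 5 remain; assigned so far: [2, 5]
unit clause [1] forces x1=T; simplify:
  satisfied 2 clause(s); 3 remain; assigned so far: [1, 2, 5]
unit clause [3] forces x3=T; simplify:
  drop -3 from [-6, -3] -> [-6]
  satisfied 2 clause(s); 1 remain; assigned so far: [1, 2, 3, 5]
unit clause [-6] forces x6=F; simplify:
  satisfied 1 clause(s); 0 remain; assigned so far: [1, 2, 3, 5, 6]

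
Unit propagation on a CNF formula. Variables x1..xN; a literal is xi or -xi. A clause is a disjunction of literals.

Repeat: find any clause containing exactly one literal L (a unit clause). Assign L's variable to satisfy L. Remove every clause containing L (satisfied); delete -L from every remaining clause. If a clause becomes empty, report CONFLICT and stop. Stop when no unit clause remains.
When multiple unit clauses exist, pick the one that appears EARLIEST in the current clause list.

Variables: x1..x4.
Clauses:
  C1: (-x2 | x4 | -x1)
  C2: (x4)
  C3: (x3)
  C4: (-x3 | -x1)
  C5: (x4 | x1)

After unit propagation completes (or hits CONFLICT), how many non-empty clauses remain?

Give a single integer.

unit clause [4] forces x4=T; simplify:
  satisfied 3 clause(s); 2 remain; assigned so far: [4]
unit clause [3] forces x3=T; simplify:
  drop -3 from [-3, -1] -> [-1]
  satisfied 1 clause(s); 1 remain; assigned so far: [3, 4]
unit clause [-1] forces x1=F; simplify:
  satisfied 1 clause(s); 0 remain; assigned so far: [1, 3, 4]

Answer: 0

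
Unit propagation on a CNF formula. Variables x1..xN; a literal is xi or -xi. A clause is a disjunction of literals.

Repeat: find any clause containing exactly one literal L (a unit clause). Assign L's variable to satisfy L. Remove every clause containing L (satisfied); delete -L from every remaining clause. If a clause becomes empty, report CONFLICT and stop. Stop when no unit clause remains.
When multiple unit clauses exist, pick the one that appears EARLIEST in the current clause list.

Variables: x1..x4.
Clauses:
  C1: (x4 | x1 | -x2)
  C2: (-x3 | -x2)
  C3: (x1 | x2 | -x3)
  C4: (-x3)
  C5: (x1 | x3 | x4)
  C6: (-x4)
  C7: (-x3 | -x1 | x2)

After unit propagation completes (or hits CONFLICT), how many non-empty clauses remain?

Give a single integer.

unit clause [-3] forces x3=F; simplify:
  drop 3 from [1, 3, 4] -> [1, 4]
  satisfied 4 clause(s); 3 remain; assigned so far: [3]
unit clause [-4] forces x4=F; simplify:
  drop 4 from [4, 1, -2] -> [1, -2]
  drop 4 from [1, 4] -> [1]
  satisfied 1 clause(s); 2 remain; assigned so far: [3, 4]
unit clause [1] forces x1=T; simplify:
  satisfied 2 clause(s); 0 remain; assigned so far: [1, 3, 4]

Answer: 0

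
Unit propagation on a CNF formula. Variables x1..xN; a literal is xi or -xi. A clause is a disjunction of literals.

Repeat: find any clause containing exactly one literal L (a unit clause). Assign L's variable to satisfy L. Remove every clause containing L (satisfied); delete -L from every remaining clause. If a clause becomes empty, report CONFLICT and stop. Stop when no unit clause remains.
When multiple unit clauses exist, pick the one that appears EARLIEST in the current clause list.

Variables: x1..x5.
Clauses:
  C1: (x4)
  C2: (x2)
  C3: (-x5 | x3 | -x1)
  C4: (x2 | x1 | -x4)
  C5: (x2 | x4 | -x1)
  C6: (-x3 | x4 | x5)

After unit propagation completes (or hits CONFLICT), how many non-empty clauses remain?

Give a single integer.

unit clause [4] forces x4=T; simplify:
  drop -4 from [2, 1, -4] -> [2, 1]
  satisfied 3 clause(s); 3 remain; assigned so far: [4]
unit clause [2] forces x2=T; simplify:
  satisfied 2 clause(s); 1 remain; assigned so far: [2, 4]

Answer: 1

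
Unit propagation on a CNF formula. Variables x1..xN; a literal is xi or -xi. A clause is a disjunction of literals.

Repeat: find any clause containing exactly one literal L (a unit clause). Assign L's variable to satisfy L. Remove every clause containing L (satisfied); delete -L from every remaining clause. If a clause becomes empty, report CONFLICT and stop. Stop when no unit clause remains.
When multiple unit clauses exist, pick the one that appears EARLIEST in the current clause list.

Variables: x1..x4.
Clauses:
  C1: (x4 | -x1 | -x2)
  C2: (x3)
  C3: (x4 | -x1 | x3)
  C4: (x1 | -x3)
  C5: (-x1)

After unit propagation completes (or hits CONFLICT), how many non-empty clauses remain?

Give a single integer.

Answer: 1

Derivation:
unit clause [3] forces x3=T; simplify:
  drop -3 from [1, -3] -> [1]
  satisfied 2 clause(s); 3 remain; assigned so far: [3]
unit clause [1] forces x1=T; simplify:
  drop -1 from [4, -1, -2] -> [4, -2]
  drop -1 from [-1] -> [] (empty!)
  satisfied 1 clause(s); 2 remain; assigned so far: [1, 3]
CONFLICT (empty clause)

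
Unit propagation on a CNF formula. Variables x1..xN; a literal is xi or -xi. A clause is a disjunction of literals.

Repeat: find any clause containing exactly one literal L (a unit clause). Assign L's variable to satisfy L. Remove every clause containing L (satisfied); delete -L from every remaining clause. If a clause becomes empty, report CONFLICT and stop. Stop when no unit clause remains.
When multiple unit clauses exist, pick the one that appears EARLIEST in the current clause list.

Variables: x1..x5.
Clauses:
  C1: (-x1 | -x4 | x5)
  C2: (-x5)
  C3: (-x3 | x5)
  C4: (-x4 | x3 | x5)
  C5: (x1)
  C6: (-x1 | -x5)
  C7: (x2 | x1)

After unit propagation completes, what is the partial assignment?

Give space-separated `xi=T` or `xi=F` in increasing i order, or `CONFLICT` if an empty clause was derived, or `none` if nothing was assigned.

Answer: x1=T x3=F x4=F x5=F

Derivation:
unit clause [-5] forces x5=F; simplify:
  drop 5 from [-1, -4, 5] -> [-1, -4]
  drop 5 from [-3, 5] -> [-3]
  drop 5 from [-4, 3, 5] -> [-4, 3]
  satisfied 2 clause(s); 5 remain; assigned so far: [5]
unit clause [-3] forces x3=F; simplify:
  drop 3 from [-4, 3] -> [-4]
  satisfied 1 clause(s); 4 remain; assigned so far: [3, 5]
unit clause [-4] forces x4=F; simplify:
  satisfied 2 clause(s); 2 remain; assigned so far: [3, 4, 5]
unit clause [1] forces x1=T; simplify:
  satisfied 2 clause(s); 0 remain; assigned so far: [1, 3, 4, 5]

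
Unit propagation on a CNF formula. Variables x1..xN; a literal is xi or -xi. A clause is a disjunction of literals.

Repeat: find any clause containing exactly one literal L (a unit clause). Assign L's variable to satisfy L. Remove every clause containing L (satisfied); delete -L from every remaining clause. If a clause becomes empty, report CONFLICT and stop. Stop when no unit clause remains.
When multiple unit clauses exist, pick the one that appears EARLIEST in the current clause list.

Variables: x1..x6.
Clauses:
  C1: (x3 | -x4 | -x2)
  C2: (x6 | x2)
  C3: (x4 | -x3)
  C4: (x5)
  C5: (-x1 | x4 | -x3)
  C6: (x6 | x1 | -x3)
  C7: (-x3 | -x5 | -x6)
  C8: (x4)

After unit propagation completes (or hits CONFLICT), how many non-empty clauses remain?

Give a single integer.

unit clause [5] forces x5=T; simplify:
  drop -5 from [-3, -5, -6] -> [-3, -6]
  satisfied 1 clause(s); 7 remain; assigned so far: [5]
unit clause [4] forces x4=T; simplify:
  drop -4 from [3, -4, -2] -> [3, -2]
  satisfied 3 clause(s); 4 remain; assigned so far: [4, 5]

Answer: 4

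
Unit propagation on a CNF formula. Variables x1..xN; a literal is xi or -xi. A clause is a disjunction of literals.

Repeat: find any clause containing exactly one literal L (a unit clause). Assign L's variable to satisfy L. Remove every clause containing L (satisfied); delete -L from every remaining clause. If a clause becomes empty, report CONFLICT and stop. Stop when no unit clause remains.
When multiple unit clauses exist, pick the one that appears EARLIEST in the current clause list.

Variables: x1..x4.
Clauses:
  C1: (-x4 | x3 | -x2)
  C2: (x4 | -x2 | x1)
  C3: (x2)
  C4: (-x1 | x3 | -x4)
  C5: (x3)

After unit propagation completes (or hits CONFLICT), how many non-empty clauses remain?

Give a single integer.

Answer: 1

Derivation:
unit clause [2] forces x2=T; simplify:
  drop -2 from [-4, 3, -2] -> [-4, 3]
  drop -2 from [4, -2, 1] -> [4, 1]
  satisfied 1 clause(s); 4 remain; assigned so far: [2]
unit clause [3] forces x3=T; simplify:
  satisfied 3 clause(s); 1 remain; assigned so far: [2, 3]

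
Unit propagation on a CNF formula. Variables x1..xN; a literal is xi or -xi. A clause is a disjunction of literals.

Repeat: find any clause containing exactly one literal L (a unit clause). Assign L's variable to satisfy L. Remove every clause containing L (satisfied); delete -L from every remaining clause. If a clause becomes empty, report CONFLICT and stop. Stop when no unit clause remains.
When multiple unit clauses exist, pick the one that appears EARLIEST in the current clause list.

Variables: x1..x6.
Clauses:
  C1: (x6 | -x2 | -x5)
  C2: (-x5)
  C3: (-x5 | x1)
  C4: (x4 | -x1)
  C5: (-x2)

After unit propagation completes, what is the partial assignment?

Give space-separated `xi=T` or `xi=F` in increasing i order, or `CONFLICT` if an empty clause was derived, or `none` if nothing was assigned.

unit clause [-5] forces x5=F; simplify:
  satisfied 3 clause(s); 2 remain; assigned so far: [5]
unit clause [-2] forces x2=F; simplify:
  satisfied 1 clause(s); 1 remain; assigned so far: [2, 5]

Answer: x2=F x5=F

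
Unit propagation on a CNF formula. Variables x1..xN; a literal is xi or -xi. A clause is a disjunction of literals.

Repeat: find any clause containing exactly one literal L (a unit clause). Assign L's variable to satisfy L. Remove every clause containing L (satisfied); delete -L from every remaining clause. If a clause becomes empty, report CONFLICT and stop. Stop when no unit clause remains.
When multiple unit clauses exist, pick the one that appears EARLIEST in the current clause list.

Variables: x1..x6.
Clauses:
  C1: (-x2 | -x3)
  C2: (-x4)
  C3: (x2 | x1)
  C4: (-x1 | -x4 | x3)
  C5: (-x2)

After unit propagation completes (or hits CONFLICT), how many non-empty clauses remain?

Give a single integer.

unit clause [-4] forces x4=F; simplify:
  satisfied 2 clause(s); 3 remain; assigned so far: [4]
unit clause [-2] forces x2=F; simplify:
  drop 2 from [2, 1] -> [1]
  satisfied 2 clause(s); 1 remain; assigned so far: [2, 4]
unit clause [1] forces x1=T; simplify:
  satisfied 1 clause(s); 0 remain; assigned so far: [1, 2, 4]

Answer: 0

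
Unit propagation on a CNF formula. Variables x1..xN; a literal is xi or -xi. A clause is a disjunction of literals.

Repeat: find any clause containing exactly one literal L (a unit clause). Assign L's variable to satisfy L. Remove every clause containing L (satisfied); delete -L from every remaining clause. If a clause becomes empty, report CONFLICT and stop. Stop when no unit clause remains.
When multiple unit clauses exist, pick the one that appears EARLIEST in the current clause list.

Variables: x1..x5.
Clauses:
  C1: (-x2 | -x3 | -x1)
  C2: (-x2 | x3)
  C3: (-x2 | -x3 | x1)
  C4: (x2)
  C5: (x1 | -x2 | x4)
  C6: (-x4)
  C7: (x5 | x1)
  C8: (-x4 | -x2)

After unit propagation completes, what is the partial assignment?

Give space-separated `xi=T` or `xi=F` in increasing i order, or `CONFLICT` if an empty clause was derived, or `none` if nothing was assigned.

Answer: CONFLICT

Derivation:
unit clause [2] forces x2=T; simplify:
  drop -2 from [-2, -3, -1] -> [-3, -1]
  drop -2 from [-2, 3] -> [3]
  drop -2 from [-2, -3, 1] -> [-3, 1]
  drop -2 from [1, -2, 4] -> [1, 4]
  drop -2 from [-4, -2] -> [-4]
  satisfied 1 clause(s); 7 remain; assigned so far: [2]
unit clause [3] forces x3=T; simplify:
  drop -3 from [-3, -1] -> [-1]
  drop -3 from [-3, 1] -> [1]
  satisfied 1 clause(s); 6 remain; assigned so far: [2, 3]
unit clause [-1] forces x1=F; simplify:
  drop 1 from [1] -> [] (empty!)
  drop 1 from [1, 4] -> [4]
  drop 1 from [5, 1] -> [5]
  satisfied 1 clause(s); 5 remain; assigned so far: [1, 2, 3]
CONFLICT (empty clause)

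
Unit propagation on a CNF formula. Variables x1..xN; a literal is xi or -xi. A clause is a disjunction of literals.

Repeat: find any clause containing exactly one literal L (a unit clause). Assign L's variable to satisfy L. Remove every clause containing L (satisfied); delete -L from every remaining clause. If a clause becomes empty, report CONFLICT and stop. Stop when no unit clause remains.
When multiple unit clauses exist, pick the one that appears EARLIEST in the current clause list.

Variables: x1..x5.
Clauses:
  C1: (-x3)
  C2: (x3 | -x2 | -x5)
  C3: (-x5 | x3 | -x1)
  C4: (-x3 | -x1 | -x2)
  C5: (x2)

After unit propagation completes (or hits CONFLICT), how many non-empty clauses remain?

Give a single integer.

Answer: 0

Derivation:
unit clause [-3] forces x3=F; simplify:
  drop 3 from [3, -2, -5] -> [-2, -5]
  drop 3 from [-5, 3, -1] -> [-5, -1]
  satisfied 2 clause(s); 3 remain; assigned so far: [3]
unit clause [2] forces x2=T; simplify:
  drop -2 from [-2, -5] -> [-5]
  satisfied 1 clause(s); 2 remain; assigned so far: [2, 3]
unit clause [-5] forces x5=F; simplify:
  satisfied 2 clause(s); 0 remain; assigned so far: [2, 3, 5]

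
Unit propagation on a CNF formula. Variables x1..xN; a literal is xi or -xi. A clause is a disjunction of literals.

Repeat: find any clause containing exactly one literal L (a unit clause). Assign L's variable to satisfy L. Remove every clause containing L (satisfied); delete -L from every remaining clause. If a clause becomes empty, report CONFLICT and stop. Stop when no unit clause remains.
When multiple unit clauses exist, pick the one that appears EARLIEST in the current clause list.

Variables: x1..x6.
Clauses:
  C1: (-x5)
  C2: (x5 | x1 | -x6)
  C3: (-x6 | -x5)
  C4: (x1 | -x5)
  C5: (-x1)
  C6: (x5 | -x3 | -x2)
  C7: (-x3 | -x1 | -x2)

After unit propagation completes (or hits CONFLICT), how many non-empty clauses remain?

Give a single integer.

unit clause [-5] forces x5=F; simplify:
  drop 5 from [5, 1, -6] -> [1, -6]
  drop 5 from [5, -3, -2] -> [-3, -2]
  satisfied 3 clause(s); 4 remain; assigned so far: [5]
unit clause [-1] forces x1=F; simplify:
  drop 1 from [1, -6] -> [-6]
  satisfied 2 clause(s); 2 remain; assigned so far: [1, 5]
unit clause [-6] forces x6=F; simplify:
  satisfied 1 clause(s); 1 remain; assigned so far: [1, 5, 6]

Answer: 1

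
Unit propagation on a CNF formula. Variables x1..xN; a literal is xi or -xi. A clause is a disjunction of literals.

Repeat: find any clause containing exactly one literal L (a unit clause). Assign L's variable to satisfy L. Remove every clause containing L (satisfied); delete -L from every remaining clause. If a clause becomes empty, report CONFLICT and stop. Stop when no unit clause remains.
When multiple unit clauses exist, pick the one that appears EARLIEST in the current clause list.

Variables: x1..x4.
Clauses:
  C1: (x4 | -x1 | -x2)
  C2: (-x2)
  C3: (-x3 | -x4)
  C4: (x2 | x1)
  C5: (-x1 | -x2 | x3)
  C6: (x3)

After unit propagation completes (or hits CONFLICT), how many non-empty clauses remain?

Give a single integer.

Answer: 0

Derivation:
unit clause [-2] forces x2=F; simplify:
  drop 2 from [2, 1] -> [1]
  satisfied 3 clause(s); 3 remain; assigned so far: [2]
unit clause [1] forces x1=T; simplify:
  satisfied 1 clause(s); 2 remain; assigned so far: [1, 2]
unit clause [3] forces x3=T; simplify:
  drop -3 from [-3, -4] -> [-4]
  satisfied 1 clause(s); 1 remain; assigned so far: [1, 2, 3]
unit clause [-4] forces x4=F; simplify:
  satisfied 1 clause(s); 0 remain; assigned so far: [1, 2, 3, 4]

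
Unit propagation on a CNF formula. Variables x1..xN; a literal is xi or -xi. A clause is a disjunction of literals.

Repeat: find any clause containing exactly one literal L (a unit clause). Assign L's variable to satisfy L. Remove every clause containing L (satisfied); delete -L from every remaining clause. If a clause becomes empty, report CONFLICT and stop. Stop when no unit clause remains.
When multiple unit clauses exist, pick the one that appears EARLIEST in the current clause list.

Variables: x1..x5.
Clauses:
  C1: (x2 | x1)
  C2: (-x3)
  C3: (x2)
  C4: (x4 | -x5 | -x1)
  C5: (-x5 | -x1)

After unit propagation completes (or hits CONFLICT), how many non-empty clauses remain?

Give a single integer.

unit clause [-3] forces x3=F; simplify:
  satisfied 1 clause(s); 4 remain; assigned so far: [3]
unit clause [2] forces x2=T; simplify:
  satisfied 2 clause(s); 2 remain; assigned so far: [2, 3]

Answer: 2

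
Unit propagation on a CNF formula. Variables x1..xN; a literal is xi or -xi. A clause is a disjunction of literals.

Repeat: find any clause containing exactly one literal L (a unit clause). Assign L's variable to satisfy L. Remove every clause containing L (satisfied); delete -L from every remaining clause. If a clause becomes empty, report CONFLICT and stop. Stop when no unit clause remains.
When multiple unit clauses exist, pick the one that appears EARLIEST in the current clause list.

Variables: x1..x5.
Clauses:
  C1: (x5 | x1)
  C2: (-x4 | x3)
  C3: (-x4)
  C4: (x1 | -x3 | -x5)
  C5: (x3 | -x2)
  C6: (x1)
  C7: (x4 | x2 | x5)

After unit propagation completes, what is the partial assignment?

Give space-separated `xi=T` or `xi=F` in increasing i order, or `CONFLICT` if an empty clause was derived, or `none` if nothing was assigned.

unit clause [-4] forces x4=F; simplify:
  drop 4 from [4, 2, 5] -> [2, 5]
  satisfied 2 clause(s); 5 remain; assigned so far: [4]
unit clause [1] forces x1=T; simplify:
  satisfied 3 clause(s); 2 remain; assigned so far: [1, 4]

Answer: x1=T x4=F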